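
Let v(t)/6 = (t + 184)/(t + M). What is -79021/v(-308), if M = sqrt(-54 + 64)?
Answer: -6084617/186 + 79021*sqrt(10)/744 ≈ -32377.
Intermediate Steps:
M = sqrt(10) ≈ 3.1623
v(t) = 6*(184 + t)/(t + sqrt(10)) (v(t) = 6*((t + 184)/(t + sqrt(10))) = 6*((184 + t)/(t + sqrt(10))) = 6*(184 + t)/(t + sqrt(10)))
-79021/v(-308) = -79021*(-308 + sqrt(10))/(6*(184 - 308)) = -(6084617/186 - 79021*sqrt(10)/744) = -79021*(77/186 - sqrt(10)/744) = -6084617/186 + 79021*sqrt(10)/744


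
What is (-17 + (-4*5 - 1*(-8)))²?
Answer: 841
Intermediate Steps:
(-17 + (-4*5 - 1*(-8)))² = (-17 + (-20 + 8))² = (-17 - 12)² = (-29)² = 841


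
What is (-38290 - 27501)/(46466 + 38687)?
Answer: -65791/85153 ≈ -0.77262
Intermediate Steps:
(-38290 - 27501)/(46466 + 38687) = -65791/85153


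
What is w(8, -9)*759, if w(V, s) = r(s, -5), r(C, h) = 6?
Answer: 4554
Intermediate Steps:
w(V, s) = 6
w(8, -9)*759 = 6*759 = 4554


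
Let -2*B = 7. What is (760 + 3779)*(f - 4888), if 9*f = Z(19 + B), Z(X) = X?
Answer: -133072889/6 ≈ -2.2179e+7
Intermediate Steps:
B = -7/2 (B = -½*7 = -7/2 ≈ -3.5000)
f = 31/18 (f = (19 - 7/2)/9 = (⅑)*(31/2) = 31/18 ≈ 1.7222)
(760 + 3779)*(f - 4888) = (760 + 3779)*(31/18 - 4888) = 4539*(-87953/18) = -133072889/6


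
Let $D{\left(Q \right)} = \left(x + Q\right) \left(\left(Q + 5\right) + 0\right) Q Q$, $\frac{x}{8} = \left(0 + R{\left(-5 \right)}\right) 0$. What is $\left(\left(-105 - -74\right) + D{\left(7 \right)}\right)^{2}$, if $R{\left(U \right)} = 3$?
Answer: $16687225$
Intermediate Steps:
$x = 0$ ($x = 8 \left(0 + 3\right) 0 = 8 \cdot 3 \cdot 0 = 8 \cdot 0 = 0$)
$D{\left(Q \right)} = Q^{3} \left(5 + Q\right)$ ($D{\left(Q \right)} = \left(0 + Q\right) \left(\left(Q + 5\right) + 0\right) Q Q = Q \left(\left(5 + Q\right) + 0\right) Q Q = Q \left(5 + Q\right) Q Q = Q Q \left(5 + Q\right) Q = Q Q^{2} \left(5 + Q\right) = Q^{3} \left(5 + Q\right)$)
$\left(\left(-105 - -74\right) + D{\left(7 \right)}\right)^{2} = \left(\left(-105 - -74\right) + 7^{3} \left(5 + 7\right)\right)^{2} = \left(\left(-105 + 74\right) + 343 \cdot 12\right)^{2} = \left(-31 + 4116\right)^{2} = 4085^{2} = 16687225$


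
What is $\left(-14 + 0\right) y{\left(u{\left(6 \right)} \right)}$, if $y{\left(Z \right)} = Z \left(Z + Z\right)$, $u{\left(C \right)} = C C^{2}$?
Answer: $-1306368$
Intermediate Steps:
$u{\left(C \right)} = C^{3}$
$y{\left(Z \right)} = 2 Z^{2}$ ($y{\left(Z \right)} = Z 2 Z = 2 Z^{2}$)
$\left(-14 + 0\right) y{\left(u{\left(6 \right)} \right)} = \left(-14 + 0\right) 2 \left(6^{3}\right)^{2} = - 14 \cdot 2 \cdot 216^{2} = - 14 \cdot 2 \cdot 46656 = \left(-14\right) 93312 = -1306368$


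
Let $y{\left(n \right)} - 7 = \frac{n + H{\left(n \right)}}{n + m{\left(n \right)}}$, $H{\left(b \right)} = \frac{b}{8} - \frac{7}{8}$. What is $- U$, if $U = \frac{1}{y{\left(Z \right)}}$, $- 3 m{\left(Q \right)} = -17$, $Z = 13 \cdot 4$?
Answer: $- \frac{1384}{11071} \approx -0.12501$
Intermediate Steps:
$H{\left(b \right)} = - \frac{7}{8} + \frac{b}{8}$ ($H{\left(b \right)} = b \frac{1}{8} - \frac{7}{8} = \frac{b}{8} - \frac{7}{8} = - \frac{7}{8} + \frac{b}{8}$)
$Z = 52$
$m{\left(Q \right)} = \frac{17}{3}$ ($m{\left(Q \right)} = \left(- \frac{1}{3}\right) \left(-17\right) = \frac{17}{3}$)
$y{\left(n \right)} = 7 + \frac{- \frac{7}{8} + \frac{9 n}{8}}{\frac{17}{3} + n}$ ($y{\left(n \right)} = 7 + \frac{n + \left(- \frac{7}{8} + \frac{n}{8}\right)}{n + \frac{17}{3}} = 7 + \frac{- \frac{7}{8} + \frac{9 n}{8}}{\frac{17}{3} + n}$)
$U = \frac{1384}{11071}$ ($U = \frac{1}{\frac{1}{8} \frac{1}{17 + 3 \cdot 52} \left(931 + 195 \cdot 52\right)} = \frac{1}{\frac{1}{8} \frac{1}{17 + 156} \left(931 + 10140\right)} = \frac{1}{\frac{1}{8} \cdot \frac{1}{173} \cdot 11071} = \frac{1}{\frac{11071}{1384}} = \frac{1384}{11071} \approx 0.12501$)
$- U = \left(-1\right) \frac{1384}{11071} = - \frac{1384}{11071}$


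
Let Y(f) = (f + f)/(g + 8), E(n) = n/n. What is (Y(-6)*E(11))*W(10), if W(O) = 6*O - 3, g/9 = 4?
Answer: -171/11 ≈ -15.545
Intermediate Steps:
g = 36 (g = 9*4 = 36)
E(n) = 1
W(O) = -3 + 6*O
Y(f) = f/22 (Y(f) = (f + f)/(36 + 8) = (2*f)/44 = (2*f)*(1/44) = f/22)
(Y(-6)*E(11))*W(10) = (((1/22)*(-6))*1)*(-3 + 6*10) = (-3/11*1)*(-3 + 60) = -3/11*57 = -171/11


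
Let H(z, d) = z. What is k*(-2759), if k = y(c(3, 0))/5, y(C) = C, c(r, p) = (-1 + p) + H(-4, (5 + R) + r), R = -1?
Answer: 2759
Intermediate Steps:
c(r, p) = -5 + p (c(r, p) = (-1 + p) - 4 = -5 + p)
k = -1 (k = (-5 + 0)/5 = -5*⅕ = -1)
k*(-2759) = -1*(-2759) = 2759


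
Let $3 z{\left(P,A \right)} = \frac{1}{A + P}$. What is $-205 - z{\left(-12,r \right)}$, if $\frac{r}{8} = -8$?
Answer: $- \frac{46739}{228} \approx -205.0$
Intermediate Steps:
$r = -64$ ($r = 8 \left(-8\right) = -64$)
$z{\left(P,A \right)} = \frac{1}{3 \left(A + P\right)}$
$-205 - z{\left(-12,r \right)} = -205 - \frac{1}{3 \left(-64 - 12\right)} = -205 - \frac{1}{3 \left(-76\right)} = -205 - \frac{1}{3} \left(- \frac{1}{76}\right) = -205 - - \frac{1}{228} = -205 + \frac{1}{228} = - \frac{46739}{228}$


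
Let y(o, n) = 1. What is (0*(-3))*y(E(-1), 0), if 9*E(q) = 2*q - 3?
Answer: 0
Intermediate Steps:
E(q) = -1/3 + 2*q/9 (E(q) = (2*q - 3)/9 = (-3 + 2*q)/9 = -1/3 + 2*q/9)
(0*(-3))*y(E(-1), 0) = (0*(-3))*1 = 0*1 = 0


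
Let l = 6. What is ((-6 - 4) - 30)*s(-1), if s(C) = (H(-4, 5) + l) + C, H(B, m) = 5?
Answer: -400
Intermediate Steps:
s(C) = 11 + C (s(C) = (5 + 6) + C = 11 + C)
((-6 - 4) - 30)*s(-1) = ((-6 - 4) - 30)*(11 - 1) = (-10 - 30)*10 = -40*10 = -400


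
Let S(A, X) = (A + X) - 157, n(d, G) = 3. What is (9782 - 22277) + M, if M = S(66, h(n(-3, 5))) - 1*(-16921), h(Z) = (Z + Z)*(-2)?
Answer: 4323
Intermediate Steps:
h(Z) = -4*Z (h(Z) = (2*Z)*(-2) = -4*Z)
S(A, X) = -157 + A + X
M = 16818 (M = (-157 + 66 - 4*3) - 1*(-16921) = (-157 + 66 - 12) + 16921 = -103 + 16921 = 16818)
(9782 - 22277) + M = (9782 - 22277) + 16818 = -12495 + 16818 = 4323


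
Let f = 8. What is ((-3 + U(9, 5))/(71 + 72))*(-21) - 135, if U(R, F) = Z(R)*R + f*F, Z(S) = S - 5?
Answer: -20838/143 ≈ -145.72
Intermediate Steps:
Z(S) = -5 + S
U(R, F) = 8*F + R*(-5 + R) (U(R, F) = (-5 + R)*R + 8*F = R*(-5 + R) + 8*F = 8*F + R*(-5 + R))
((-3 + U(9, 5))/(71 + 72))*(-21) - 135 = ((-3 + (8*5 + 9*(-5 + 9)))/(71 + 72))*(-21) - 135 = ((-3 + (40 + 9*4))/143)*(-21) - 135 = ((-3 + (40 + 36))*(1/143))*(-21) - 135 = ((-3 + 76)*(1/143))*(-21) - 135 = (73*(1/143))*(-21) - 135 = (73/143)*(-21) - 135 = -1533/143 - 135 = -20838/143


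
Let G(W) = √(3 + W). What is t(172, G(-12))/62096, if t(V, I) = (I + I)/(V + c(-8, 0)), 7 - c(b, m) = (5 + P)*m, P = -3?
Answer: 3*I/5557592 ≈ 5.398e-7*I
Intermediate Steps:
c(b, m) = 7 - 2*m (c(b, m) = 7 - (5 - 3)*m = 7 - 2*m)
t(V, I) = 2*I/(7 + V) (t(V, I) = (I + I)/(V + (7 - 2*0)) = (2*I)/(V + (7 + 0)) = (2*I)/(V + 7) = (2*I)/(7 + V) = 2*I/(7 + V))
t(172, G(-12))/62096 = (2*√(3 - 12)/(7 + 172))/62096 = (2*√(-9)/179)*(1/62096) = (2*(3*I)*(1/179))*(1/62096) = (6*I/179)*(1/62096) = 3*I/5557592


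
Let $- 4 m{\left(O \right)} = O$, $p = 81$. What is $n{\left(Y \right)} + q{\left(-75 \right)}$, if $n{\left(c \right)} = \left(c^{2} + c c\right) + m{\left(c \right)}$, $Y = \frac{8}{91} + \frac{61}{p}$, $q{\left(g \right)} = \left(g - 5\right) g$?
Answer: $\frac{1304221111979}{217326564} \approx 6001.2$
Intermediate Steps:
$m{\left(O \right)} = - \frac{O}{4}$
$q{\left(g \right)} = g \left(-5 + g\right)$ ($q{\left(g \right)} = \left(-5 + g\right) g = g \left(-5 + g\right)$)
$Y = \frac{6199}{7371}$ ($Y = \frac{8}{91} + \frac{61}{81} = \frac{6199}{7371} \approx 0.841$)
$n{\left(c \right)} = 2 c^{2} - \frac{c}{4}$ ($n{\left(c \right)} = \left(c^{2} + c c\right) - \frac{c}{4} = \left(c^{2} + c^{2}\right) - \frac{c}{4} = 2 c^{2} - \frac{c}{4}$)
$n{\left(Y \right)} + q{\left(-75 \right)} = \frac{1}{4} \cdot \frac{6199}{7371} \left(-1 + 8 \cdot \frac{6199}{7371}\right) - 75 \left(-5 - 75\right) = \frac{1}{4} \cdot \frac{6199}{7371} \left(-1 + \frac{49592}{7371}\right) - -6000 = \frac{1}{4} \cdot \frac{6199}{7371} \cdot \frac{42221}{7371} + 6000 = \frac{261727979}{217326564} + 6000 = \frac{1304221111979}{217326564}$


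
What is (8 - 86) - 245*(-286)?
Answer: 69992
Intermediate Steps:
(8 - 86) - 245*(-286) = -78 + 70070 = 69992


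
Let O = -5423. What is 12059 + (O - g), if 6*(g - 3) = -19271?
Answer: 59069/6 ≈ 9844.8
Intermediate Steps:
g = -19253/6 (g = 3 + (1/6)*(-19271) = 3 - 19271/6 = -19253/6 ≈ -3208.8)
12059 + (O - g) = 12059 + (-5423 - 1*(-19253/6)) = 12059 + (-5423 + 19253/6) = 12059 - 13285/6 = 59069/6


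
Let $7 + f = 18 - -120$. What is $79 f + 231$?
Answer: $10580$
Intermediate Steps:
$f = 131$ ($f = -7 + \left(18 - -120\right) = -7 + \left(18 + 120\right) = -7 + 138 = 131$)
$79 f + 231 = 79 \cdot 131 + 231 = 10349 + 231 = 10580$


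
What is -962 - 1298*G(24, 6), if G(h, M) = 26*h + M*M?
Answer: -857642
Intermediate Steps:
G(h, M) = M**2 + 26*h (G(h, M) = 26*h + M**2 = M**2 + 26*h)
-962 - 1298*G(24, 6) = -962 - 1298*(6**2 + 26*24) = -962 - 1298*(36 + 624) = -962 - 1298*660 = -962 - 856680 = -857642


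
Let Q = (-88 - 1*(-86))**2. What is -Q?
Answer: -4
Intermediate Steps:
Q = 4 (Q = (-88 + 86)**2 = (-2)**2 = 4)
-Q = -1*4 = -4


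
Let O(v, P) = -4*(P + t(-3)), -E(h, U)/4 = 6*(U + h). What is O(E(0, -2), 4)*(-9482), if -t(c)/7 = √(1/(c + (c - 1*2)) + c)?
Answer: 151712 - 331870*I*√2 ≈ 1.5171e+5 - 4.6934e+5*I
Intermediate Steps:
E(h, U) = -24*U - 24*h (E(h, U) = -24*(U + h) = -4*(6*U + 6*h) = -24*U - 24*h)
t(c) = -7*√(c + 1/(-2 + 2*c)) (t(c) = -7*√(1/(c + (c - 1*2)) + c) = -7*√(1/(c + (c - 2)) + c) = -7*√(1/(c + (-2 + c)) + c) = -7*√(1/(-2 + 2*c) + c) = -7*√(c + 1/(-2 + 2*c)))
O(v, P) = -4*P + 35*I*√2 (O(v, P) = -4*(P - 7*√(2/(-1 - 3) + 4*(-3))/2) = -4*(P - 7*√(2/(-4) - 12)/2) = -4*(P - 7*√(2*(-¼) - 12)/2) = -4*(P - 7*√(-½ - 12)/2) = -4*(P - 35*I*√2/4) = -4*P + 35*I*√2)
O(E(0, -2), 4)*(-9482) = (-4*4 + 35*I*√2)*(-9482) = (-16 + 35*I*√2)*(-9482) = 151712 - 331870*I*√2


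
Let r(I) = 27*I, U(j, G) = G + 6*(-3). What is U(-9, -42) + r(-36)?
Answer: -1032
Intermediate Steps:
U(j, G) = -18 + G (U(j, G) = G - 18 = -18 + G)
U(-9, -42) + r(-36) = (-18 - 42) + 27*(-36) = -60 - 972 = -1032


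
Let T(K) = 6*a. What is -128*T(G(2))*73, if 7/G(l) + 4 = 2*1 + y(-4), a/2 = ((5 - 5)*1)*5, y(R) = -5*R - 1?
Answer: 0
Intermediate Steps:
y(R) = -1 - 5*R
a = 0 (a = 2*(((5 - 5)*1)*5) = 2*((0*1)*5) = 2*(0*5) = 2*0 = 0)
G(l) = 7/17 (G(l) = 7/(-4 + (2*1 + (-1 - 5*(-4)))) = 7/(-4 + (2 + (-1 + 20))) = 7/(-4 + (2 + 19)) = 7/(-4 + 21) = 7/17)
T(K) = 0 (T(K) = 6*0 = 0)
-128*T(G(2))*73 = -128*0*73 = 0*73 = 0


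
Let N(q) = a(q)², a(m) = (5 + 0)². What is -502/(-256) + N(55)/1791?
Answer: 529541/229248 ≈ 2.3099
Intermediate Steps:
a(m) = 25 (a(m) = 5² = 25)
N(q) = 625 (N(q) = 25² = 625)
-502/(-256) + N(55)/1791 = -502/(-256) + 625/1791 = -502*(-1/256) + 625*(1/1791) = 251/128 + 625/1791 = 529541/229248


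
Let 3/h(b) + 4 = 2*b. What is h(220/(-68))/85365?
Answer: -17/5064990 ≈ -3.3564e-6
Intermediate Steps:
h(b) = 3/(-4 + 2*b)
h(220/(-68))/85365 = (3/(2*(-2 + 220/(-68))))/85365 = (3/(2*(-2 + 220*(-1/68))))*(1/85365) = (3/(2*(-2 - 55/17)))*(1/85365) = (3/(2*(-89/17)))*(1/85365) = ((3/2)*(-17/89))*(1/85365) = -51/178*1/85365 = -17/5064990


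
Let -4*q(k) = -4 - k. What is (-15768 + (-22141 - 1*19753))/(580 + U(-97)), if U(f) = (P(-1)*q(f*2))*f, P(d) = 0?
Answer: -28831/290 ≈ -99.417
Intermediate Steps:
q(k) = 1 + k/4 (q(k) = -(-4 - k)/4 = 1 + k/4)
U(f) = 0 (U(f) = (0*(1 + (f*2)/4))*f = (0*(1 + (2*f)/4))*f = (0*(1 + f/2))*f = 0*f = 0)
(-15768 + (-22141 - 1*19753))/(580 + U(-97)) = (-15768 + (-22141 - 1*19753))/(580 + 0) = (-15768 + (-22141 - 19753))/580 = (-15768 - 41894)*(1/580) = -57662*1/580 = -28831/290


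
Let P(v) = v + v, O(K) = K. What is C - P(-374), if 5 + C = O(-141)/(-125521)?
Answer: 93262244/125521 ≈ 743.00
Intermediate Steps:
P(v) = 2*v
C = -627464/125521 (C = -5 - 141/(-125521) = -5 - 141*(-1/125521) = -5 + 141/125521 = -627464/125521 ≈ -4.9989)
C - P(-374) = -627464/125521 - 2*(-374) = -627464/125521 - 1*(-748) = -627464/125521 + 748 = 93262244/125521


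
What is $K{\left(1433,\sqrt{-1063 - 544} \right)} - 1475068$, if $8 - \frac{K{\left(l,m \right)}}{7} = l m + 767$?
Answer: $-1480381 - 10031 i \sqrt{1607} \approx -1.4804 \cdot 10^{6} - 4.0212 \cdot 10^{5} i$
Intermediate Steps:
$K{\left(l,m \right)} = -5313 - 7 l m$ ($K{\left(l,m \right)} = 56 - 7 \left(l m + 767\right) = 56 - 7 \left(767 + l m\right) = 56 - \left(5369 + 7 l m\right) = -5313 - 7 l m$)
$K{\left(1433,\sqrt{-1063 - 544} \right)} - 1475068 = \left(-5313 - 10031 \sqrt{-1063 - 544}\right) - 1475068 = \left(-5313 - 10031 \sqrt{-1607}\right) - 1475068 = \left(-5313 - 10031 i \sqrt{1607}\right) - 1475068 = -1480381 - 10031 i \sqrt{1607}$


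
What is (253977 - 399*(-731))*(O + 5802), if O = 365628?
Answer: 202669293780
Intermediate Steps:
(253977 - 399*(-731))*(O + 5802) = (253977 - 399*(-731))*(365628 + 5802) = (253977 + 291669)*371430 = 545646*371430 = 202669293780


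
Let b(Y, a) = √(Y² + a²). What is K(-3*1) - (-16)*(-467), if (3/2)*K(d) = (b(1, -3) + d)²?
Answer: -22378/3 - 4*√10 ≈ -7472.0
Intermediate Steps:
K(d) = 2*(d + √10)²/3 (K(d) = 2*(√(1² + (-3)²) + d)²/3 = 2*(√(1 + 9) + d)²/3 = 2*(√10 + d)²/3 = 2*(d + √10)²/3)
K(-3*1) - (-16)*(-467) = 2*(-3*1 + √10)²/3 - (-16)*(-467) = 2*(-3 + √10)²/3 - 1*7472 = 2*(-3 + √10)²/3 - 7472 = -7472 + 2*(-3 + √10)²/3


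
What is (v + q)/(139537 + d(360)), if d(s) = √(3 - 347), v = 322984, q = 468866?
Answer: 36830791150/6490191571 - 527900*I*√86/6490191571 ≈ 5.6748 - 0.0007543*I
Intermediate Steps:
d(s) = 2*I*√86 (d(s) = √(-344) = 2*I*√86)
(v + q)/(139537 + d(360)) = (322984 + 468866)/(139537 + 2*I*√86) = 791850/(139537 + 2*I*√86)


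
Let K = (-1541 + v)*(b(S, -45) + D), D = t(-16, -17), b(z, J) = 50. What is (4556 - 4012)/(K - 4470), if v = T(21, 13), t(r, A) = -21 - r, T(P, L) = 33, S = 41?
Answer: -272/36165 ≈ -0.0075211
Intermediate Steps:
v = 33
D = -5 (D = -21 - 1*(-16) = -21 + 16 = -5)
K = -67860 (K = (-1541 + 33)*(50 - 5) = -1508*45 = -67860)
(4556 - 4012)/(K - 4470) = (4556 - 4012)/(-67860 - 4470) = 544/(-72330) = 544*(-1/72330) = -272/36165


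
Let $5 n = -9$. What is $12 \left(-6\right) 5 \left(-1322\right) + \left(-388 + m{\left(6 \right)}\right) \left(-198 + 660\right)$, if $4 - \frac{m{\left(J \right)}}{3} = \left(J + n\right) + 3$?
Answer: $\frac{1461144}{5} \approx 2.9223 \cdot 10^{5}$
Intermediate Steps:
$n = - \frac{9}{5}$ ($n = \frac{1}{5} \left(-9\right) = - \frac{9}{5} \approx -1.8$)
$m{\left(J \right)} = \frac{42}{5} - 3 J$ ($m{\left(J \right)} = 12 - 3 \left(\left(J - \frac{9}{5}\right) + 3\right) = 12 - 3 \left(\left(- \frac{9}{5} + J\right) + 3\right) = 12 - 3 \left(\frac{6}{5} + J\right) = 12 - \left(\frac{18}{5} + 3 J\right) = \frac{42}{5} - 3 J$)
$12 \left(-6\right) 5 \left(-1322\right) + \left(-388 + m{\left(6 \right)}\right) \left(-198 + 660\right) = 12 \left(-6\right) 5 \left(-1322\right) + \left(-388 + \left(\frac{42}{5} - 18\right)\right) \left(-198 + 660\right) = \left(-72\right) 5 \left(-1322\right) + \left(-388 + \left(\frac{42}{5} - 18\right)\right) 462 = \left(-360\right) \left(-1322\right) + \left(-388 - \frac{48}{5}\right) 462 = 475920 - \frac{918456}{5} = \frac{1461144}{5}$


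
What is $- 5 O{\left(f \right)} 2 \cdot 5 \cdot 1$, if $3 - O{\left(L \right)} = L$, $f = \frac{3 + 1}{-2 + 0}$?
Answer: $-250$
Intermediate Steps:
$f = -2$ ($f = \frac{4}{-2} = 4 \left(- \frac{1}{2}\right) = -2$)
$O{\left(L \right)} = 3 - L$
$- 5 O{\left(f \right)} 2 \cdot 5 \cdot 1 = - 5 \left(3 - -2\right) 2 \cdot 5 \cdot 1 = - 5 \left(3 + 2\right) 10 \cdot 1 = \left(-5\right) 5 \cdot 10 = \left(-25\right) 10 = -250$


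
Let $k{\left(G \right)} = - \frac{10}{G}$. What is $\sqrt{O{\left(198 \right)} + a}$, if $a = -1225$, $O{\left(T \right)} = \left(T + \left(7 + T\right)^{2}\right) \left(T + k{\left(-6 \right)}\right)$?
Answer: $\frac{\sqrt{75863706}}{3} \approx 2903.3$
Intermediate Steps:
$O{\left(T \right)} = \left(\frac{5}{3} + T\right) \left(T + \left(7 + T\right)^{2}\right)$ ($O{\left(T \right)} = \left(T + \left(7 + T\right)^{2}\right) \left(T - \frac{10}{-6}\right) = \left(T + \left(7 + T\right)^{2}\right) \left(T - - \frac{5}{3}\right) = \left(T + \left(7 + T\right)^{2}\right) \left(T + \frac{5}{3}\right) = \left(T + \left(7 + T\right)^{2}\right) \left(\frac{5}{3} + T\right) = \left(\frac{5}{3} + T\right) \left(T + \left(7 + T\right)^{2}\right)$)
$\sqrt{O{\left(198 \right)} + a} = \sqrt{\left(\frac{245}{3} + 198^{3} + 74 \cdot 198 + \frac{50 \cdot 198^{2}}{3}\right) - 1225} = \sqrt{\left(\frac{245}{3} + 7762392 + 14652 + \frac{50}{3} \cdot 39204\right) - 1225} = \sqrt{\left(\frac{245}{3} + 7762392 + 14652 + 653400\right) - 1225} = \sqrt{\frac{25291577}{3} - 1225} = \sqrt{\frac{25287902}{3}} = \frac{\sqrt{75863706}}{3}$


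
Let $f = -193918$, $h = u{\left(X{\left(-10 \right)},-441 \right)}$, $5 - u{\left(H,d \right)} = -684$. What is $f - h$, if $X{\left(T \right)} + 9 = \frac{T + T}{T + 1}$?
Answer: $-194607$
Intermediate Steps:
$X{\left(T \right)} = -9 + \frac{2 T}{1 + T}$ ($X{\left(T \right)} = -9 + \frac{T + T}{T + 1} = -9 + \frac{2 T}{1 + T}$)
$u{\left(H,d \right)} = 689$ ($u{\left(H,d \right)} = 5 - -684 = 5 + 684 = 689$)
$h = 689$
$f - h = -193918 - 689 = -194607$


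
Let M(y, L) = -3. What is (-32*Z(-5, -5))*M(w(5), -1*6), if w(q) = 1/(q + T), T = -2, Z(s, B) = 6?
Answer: 576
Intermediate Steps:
w(q) = 1/(-2 + q) (w(q) = 1/(q - 2) = 1/(-2 + q))
(-32*Z(-5, -5))*M(w(5), -1*6) = -32*6*(-3) = -192*(-3) = 576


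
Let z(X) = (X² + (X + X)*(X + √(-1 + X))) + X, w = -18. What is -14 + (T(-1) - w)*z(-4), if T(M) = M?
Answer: 734 - 136*I*√5 ≈ 734.0 - 304.11*I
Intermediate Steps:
z(X) = X + X² + 2*X*(X + √(-1 + X)) (z(X) = (X² + (2*X)*(X + √(-1 + X))) + X = (X² + 2*X*(X + √(-1 + X))) + X = X + X² + 2*X*(X + √(-1 + X)))
-14 + (T(-1) - w)*z(-4) = -14 + (-1 - 1*(-18))*(-4*(1 + 2*√(-1 - 4) + 3*(-4))) = -14 + (-1 + 18)*(-4*(1 + 2*√(-5) - 12)) = -14 + 17*(-4*(1 + 2*(I*√5) - 12)) = -14 + 17*(-4*(1 + 2*I*√5 - 12)) = -14 + 17*(-4*(-11 + 2*I*√5)) = -14 + 17*(44 - 8*I*√5) = -14 + (748 - 136*I*√5) = 734 - 136*I*√5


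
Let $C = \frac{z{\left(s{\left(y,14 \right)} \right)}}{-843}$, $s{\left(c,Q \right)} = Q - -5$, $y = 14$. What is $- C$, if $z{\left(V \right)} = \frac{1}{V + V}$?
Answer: $\frac{1}{32034} \approx 3.1217 \cdot 10^{-5}$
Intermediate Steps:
$s{\left(c,Q \right)} = 5 + Q$ ($s{\left(c,Q \right)} = Q + 5 = 5 + Q$)
$z{\left(V \right)} = \frac{1}{2 V}$
$C = - \frac{1}{32034}$ ($C = \frac{\frac{1}{2} \frac{1}{5 + 14}}{-843} = \frac{1}{2 \cdot 19} \left(- \frac{1}{843}\right) = \frac{1}{2} \cdot \frac{1}{19} \left(- \frac{1}{843}\right) = \frac{1}{38} \left(- \frac{1}{843}\right) = - \frac{1}{32034} \approx -3.1217 \cdot 10^{-5}$)
$- C = \left(-1\right) \left(- \frac{1}{32034}\right) = \frac{1}{32034}$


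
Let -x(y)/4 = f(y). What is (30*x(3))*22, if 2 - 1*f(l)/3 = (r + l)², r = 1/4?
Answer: 67815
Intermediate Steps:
r = ¼ ≈ 0.25000
f(l) = 6 - 3*(¼ + l)²
x(y) = -24 + 3*(1 + 4*y)²/4 (x(y) = -4*(6 - 3*(1 + 4*y)²/16) = -24 + 3*(1 + 4*y)²/4)
(30*x(3))*22 = (30*(-24 + 3*(1 + 4*3)²/4))*22 = (30*(-24 + 3*(1 + 12)²/4))*22 = (30*(-24 + (¾)*13²))*22 = (30*(-24 + (¾)*169))*22 = (30*(-24 + 507/4))*22 = (30*(411/4))*22 = (6165/2)*22 = 67815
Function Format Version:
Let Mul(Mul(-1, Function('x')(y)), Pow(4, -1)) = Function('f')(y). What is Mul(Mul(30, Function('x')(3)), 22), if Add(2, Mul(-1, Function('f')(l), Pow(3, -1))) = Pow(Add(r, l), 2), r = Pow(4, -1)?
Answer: 67815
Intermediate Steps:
r = Rational(1, 4) ≈ 0.25000
Function('f')(l) = Add(6, Mul(-3, Pow(Add(Rational(1, 4), l), 2)))
Function('x')(y) = Add(-24, Mul(Rational(3, 4), Pow(Add(1, Mul(4, y)), 2))) (Function('x')(y) = Mul(-4, Add(6, Mul(Rational(-3, 16), Pow(Add(1, Mul(4, y)), 2)))) = Add(-24, Mul(Rational(3, 4), Pow(Add(1, Mul(4, y)), 2))))
Mul(Mul(30, Function('x')(3)), 22) = Mul(Mul(30, Add(-24, Mul(Rational(3, 4), Pow(Add(1, Mul(4, 3)), 2)))), 22) = Mul(Mul(30, Add(-24, Mul(Rational(3, 4), Pow(Add(1, 12), 2)))), 22) = Mul(Mul(30, Add(-24, Mul(Rational(3, 4), Pow(13, 2)))), 22) = Mul(Mul(30, Add(-24, Mul(Rational(3, 4), 169))), 22) = Mul(Mul(30, Add(-24, Rational(507, 4))), 22) = Mul(Mul(30, Rational(411, 4)), 22) = Mul(Rational(6165, 2), 22) = 67815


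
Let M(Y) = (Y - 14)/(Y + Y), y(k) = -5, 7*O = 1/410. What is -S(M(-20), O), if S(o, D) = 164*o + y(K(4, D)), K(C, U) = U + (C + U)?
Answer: -672/5 ≈ -134.40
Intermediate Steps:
O = 1/2870 (O = (⅐)/410 = (⅐)*(1/410) = 1/2870 ≈ 0.00034843)
K(C, U) = C + 2*U
M(Y) = (-14 + Y)/(2*Y) (M(Y) = (-14 + Y)/((2*Y)) = (-14 + Y)*(1/(2*Y)) = (-14 + Y)/(2*Y))
S(o, D) = -5 + 164*o (S(o, D) = 164*o - 5 = -5 + 164*o)
-S(M(-20), O) = -(-5 + 164*((½)*(-14 - 20)/(-20))) = -(-5 + 164*((½)*(-1/20)*(-34))) = -(-5 + 164*(17/20)) = -(-5 + 697/5) = -1*672/5 = -672/5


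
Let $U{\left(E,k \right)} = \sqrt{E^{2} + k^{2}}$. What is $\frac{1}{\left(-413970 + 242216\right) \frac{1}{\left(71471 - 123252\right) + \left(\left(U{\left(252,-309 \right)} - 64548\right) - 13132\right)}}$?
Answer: $\frac{129461}{171754} - \frac{3 \sqrt{17665}}{171754} \approx 0.75144$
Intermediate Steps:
$\frac{1}{\left(-413970 + 242216\right) \frac{1}{\left(71471 - 123252\right) + \left(\left(U{\left(252,-309 \right)} - 64548\right) - 13132\right)}} = \frac{1}{\left(-413970 + 242216\right) \frac{1}{\left(71471 - 123252\right) - \left(77680 - \sqrt{252^{2} + \left(-309\right)^{2}}\right)}} = \frac{1}{\left(-171754\right) \frac{1}{-51781 - \left(77680 - \sqrt{63504 + 95481}\right)}} = \frac{1}{\left(-171754\right) \frac{1}{-51781 - \left(77680 - 3 \sqrt{17665}\right)}} = \frac{1}{\left(-171754\right) \frac{1}{-129461 + 3 \sqrt{17665}}} = \frac{129461}{171754} - \frac{3 \sqrt{17665}}{171754}$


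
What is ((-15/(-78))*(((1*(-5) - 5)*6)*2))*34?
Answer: -10200/13 ≈ -784.62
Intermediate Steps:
((-15/(-78))*(((1*(-5) - 5)*6)*2))*34 = ((-15*(-1/78))*(((-5 - 5)*6)*2))*34 = (5*(-10*6*2)/26)*34 = (5*(-60*2)/26)*34 = ((5/26)*(-120))*34 = -300/13*34 = -10200/13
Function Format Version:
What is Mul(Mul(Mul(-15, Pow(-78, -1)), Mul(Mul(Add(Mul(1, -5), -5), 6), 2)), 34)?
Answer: Rational(-10200, 13) ≈ -784.62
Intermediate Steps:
Mul(Mul(Mul(-15, Pow(-78, -1)), Mul(Mul(Add(Mul(1, -5), -5), 6), 2)), 34) = Mul(Mul(Mul(-15, Rational(-1, 78)), Mul(Mul(Add(-5, -5), 6), 2)), 34) = Mul(Mul(Rational(5, 26), Mul(Mul(-10, 6), 2)), 34) = Mul(Mul(Rational(5, 26), Mul(-60, 2)), 34) = Mul(Mul(Rational(5, 26), -120), 34) = Mul(Rational(-300, 13), 34) = Rational(-10200, 13)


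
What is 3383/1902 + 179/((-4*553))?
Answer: 3571369/2103612 ≈ 1.6977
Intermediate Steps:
3383/1902 + 179/((-4*553)) = 3383*(1/1902) + 179/(-2212) = 3383/1902 + 179*(-1/2212) = 3383/1902 - 179/2212 = 3571369/2103612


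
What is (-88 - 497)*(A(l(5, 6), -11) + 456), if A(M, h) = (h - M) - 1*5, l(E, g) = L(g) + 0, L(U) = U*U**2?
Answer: -131040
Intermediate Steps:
L(U) = U**3
l(E, g) = g**3 (l(E, g) = g**3 + 0 = g**3)
A(M, h) = -5 + h - M (A(M, h) = (h - M) - 5 = -5 + h - M)
(-88 - 497)*(A(l(5, 6), -11) + 456) = (-88 - 497)*((-5 - 11 - 1*6**3) + 456) = -585*((-5 - 11 - 1*216) + 456) = -585*((-5 - 11 - 216) + 456) = -585*(-232 + 456) = -585*224 = -131040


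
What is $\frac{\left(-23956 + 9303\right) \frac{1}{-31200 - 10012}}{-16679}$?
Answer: $- \frac{14653}{687374948} \approx -2.1317 \cdot 10^{-5}$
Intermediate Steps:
$\frac{\left(-23956 + 9303\right) \frac{1}{-31200 - 10012}}{-16679} = - \frac{14653}{-41212} \left(- \frac{1}{16679}\right) = \left(-14653\right) \left(- \frac{1}{41212}\right) \left(- \frac{1}{16679}\right) = \frac{14653}{41212} \left(- \frac{1}{16679}\right) = - \frac{14653}{687374948}$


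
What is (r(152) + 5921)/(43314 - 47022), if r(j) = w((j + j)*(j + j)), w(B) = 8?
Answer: -5929/3708 ≈ -1.5990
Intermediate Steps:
r(j) = 8
(r(152) + 5921)/(43314 - 47022) = (8 + 5921)/(43314 - 47022) = 5929/(-3708) = 5929*(-1/3708) = -5929/3708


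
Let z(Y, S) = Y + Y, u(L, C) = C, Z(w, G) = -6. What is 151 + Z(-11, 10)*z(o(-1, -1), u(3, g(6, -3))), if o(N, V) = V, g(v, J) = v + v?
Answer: 163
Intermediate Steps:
g(v, J) = 2*v
z(Y, S) = 2*Y
151 + Z(-11, 10)*z(o(-1, -1), u(3, g(6, -3))) = 151 - 12*(-1) = 151 - 6*(-2) = 151 + 12 = 163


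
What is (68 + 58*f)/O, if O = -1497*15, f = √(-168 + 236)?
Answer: -68/22455 - 116*√17/22455 ≈ -0.024328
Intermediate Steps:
f = 2*√17 (f = √68 = 2*√17 ≈ 8.2462)
O = -22455
(68 + 58*f)/O = (68 + 58*(2*√17))/(-22455) = (68 + 116*√17)*(-1/22455) = -68/22455 - 116*√17/22455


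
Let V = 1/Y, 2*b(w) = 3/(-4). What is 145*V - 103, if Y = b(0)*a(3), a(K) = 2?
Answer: -889/3 ≈ -296.33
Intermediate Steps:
b(w) = -3/8 (b(w) = (3/(-4))/2 = (3*(-1/4))/2 = (1/2)*(-3/4) = -3/8)
Y = -3/4 (Y = -3/8*2 = -3/4 ≈ -0.75000)
V = -4/3 (V = 1/(-3/4) = -4/3 ≈ -1.3333)
145*V - 103 = 145*(-4/3) - 103 = -580/3 - 103 = -889/3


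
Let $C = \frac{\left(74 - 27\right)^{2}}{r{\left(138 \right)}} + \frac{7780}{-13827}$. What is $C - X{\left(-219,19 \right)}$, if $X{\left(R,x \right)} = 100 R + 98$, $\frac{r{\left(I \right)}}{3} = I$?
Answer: $\frac{41610070693}{1908126} \approx 21807.0$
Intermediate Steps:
$r{\left(I \right)} = 3 I$
$X{\left(R,x \right)} = 98 + 100 R$
$C = \frac{9107641}{1908126}$ ($C = \frac{\left(74 - 27\right)^{2}}{3 \cdot 138} + \frac{7780}{-13827} = \frac{47^{2}}{414} + 7780 \left(- \frac{1}{13827}\right) = 2209 \cdot \frac{1}{414} - \frac{7780}{13827} = \frac{2209}{414} - \frac{7780}{13827} = \frac{9107641}{1908126} \approx 4.7731$)
$C - X{\left(-219,19 \right)} = \frac{9107641}{1908126} - \left(98 + 100 \left(-219\right)\right) = \frac{9107641}{1908126} - \left(98 - 21900\right) = \frac{9107641}{1908126} - -21802 = \frac{9107641}{1908126} + 21802 = \frac{41610070693}{1908126}$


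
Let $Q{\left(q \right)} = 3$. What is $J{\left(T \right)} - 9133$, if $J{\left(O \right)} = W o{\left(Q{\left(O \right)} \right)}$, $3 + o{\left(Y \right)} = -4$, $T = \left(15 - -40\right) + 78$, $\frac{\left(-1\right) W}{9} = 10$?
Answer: $-8503$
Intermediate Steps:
$W = -90$ ($W = \left(-9\right) 10 = -90$)
$T = 133$ ($T = \left(15 + 40\right) + 78 = 55 + 78 = 133$)
$o{\left(Y \right)} = -7$ ($o{\left(Y \right)} = -3 - 4 = -7$)
$J{\left(O \right)} = 630$ ($J{\left(O \right)} = \left(-90\right) \left(-7\right) = 630$)
$J{\left(T \right)} - 9133 = 630 - 9133 = -8503$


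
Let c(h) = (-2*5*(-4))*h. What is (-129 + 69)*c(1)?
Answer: -2400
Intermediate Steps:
c(h) = 40*h (c(h) = (-10*(-4))*h = 40*h)
(-129 + 69)*c(1) = (-129 + 69)*(40*1) = -60*40 = -2400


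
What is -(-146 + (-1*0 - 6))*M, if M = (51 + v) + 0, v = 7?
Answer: 8816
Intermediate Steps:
M = 58 (M = (51 + 7) + 0 = 58 + 0 = 58)
-(-146 + (-1*0 - 6))*M = -(-146 + (-1*0 - 6))*58 = -(-146 + (0 - 6))*58 = -(-146 - 6)*58 = -(-152)*58 = -1*(-8816) = 8816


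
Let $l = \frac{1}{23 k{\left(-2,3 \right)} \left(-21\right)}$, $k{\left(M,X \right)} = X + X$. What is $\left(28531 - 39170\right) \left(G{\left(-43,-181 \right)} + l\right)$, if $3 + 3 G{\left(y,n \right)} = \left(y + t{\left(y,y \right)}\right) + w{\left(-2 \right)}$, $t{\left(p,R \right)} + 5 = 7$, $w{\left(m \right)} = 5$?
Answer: $\frac{400824325}{2898} \approx 1.3831 \cdot 10^{5}$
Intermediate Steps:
$k{\left(M,X \right)} = 2 X$
$t{\left(p,R \right)} = 2$ ($t{\left(p,R \right)} = -5 + 7 = 2$)
$G{\left(y,n \right)} = \frac{4}{3} + \frac{y}{3}$ ($G{\left(y,n \right)} = -1 + \frac{\left(y + 2\right) + 5}{3} = -1 + \frac{\left(2 + y\right) + 5}{3} = -1 + \frac{7 + y}{3} = -1 + \left(\frac{7}{3} + \frac{y}{3}\right) = \frac{4}{3} + \frac{y}{3}$)
$l = - \frac{1}{2898}$ ($l = \frac{1}{23 \cdot 2 \cdot 3 \left(-21\right)} = \frac{1}{23 \cdot 6 \left(-21\right)} = \frac{1}{138 \left(-21\right)} = \frac{1}{-2898} = - \frac{1}{2898} \approx -0.00034507$)
$\left(28531 - 39170\right) \left(G{\left(-43,-181 \right)} + l\right) = \left(28531 - 39170\right) \left(\left(\frac{4}{3} + \frac{1}{3} \left(-43\right)\right) - \frac{1}{2898}\right) = - 10639 \left(\left(\frac{4}{3} - \frac{43}{3}\right) - \frac{1}{2898}\right) = - 10639 \left(-13 - \frac{1}{2898}\right) = \left(-10639\right) \left(- \frac{37675}{2898}\right) = \frac{400824325}{2898}$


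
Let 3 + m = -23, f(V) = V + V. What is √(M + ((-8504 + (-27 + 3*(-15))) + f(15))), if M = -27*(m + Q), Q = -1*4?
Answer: 2*I*√1934 ≈ 87.955*I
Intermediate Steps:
f(V) = 2*V
m = -26 (m = -3 - 23 = -26)
Q = -4
M = 810 (M = -27*(-26 - 4) = -27*(-30) = 810)
√(M + ((-8504 + (-27 + 3*(-15))) + f(15))) = √(810 + ((-8504 + (-27 + 3*(-15))) + 2*15)) = √(810 + ((-8504 + (-27 - 45)) + 30)) = √(810 + ((-8504 - 72) + 30)) = √(810 + (-8576 + 30)) = √(810 - 8546) = √(-7736) = 2*I*√1934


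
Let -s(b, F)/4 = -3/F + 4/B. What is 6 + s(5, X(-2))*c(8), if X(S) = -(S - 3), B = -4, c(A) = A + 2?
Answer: 70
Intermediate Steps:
c(A) = 2 + A
X(S) = 3 - S (X(S) = -(-3 + S) = 3 - S)
s(b, F) = 4 + 12/F (s(b, F) = -4*(-3/F + 4/(-4)) = -4*(-3/F + 4*(-1/4)) = -4*(-3/F - 1) = -4*(-1 - 3/F) = 4 + 12/F)
6 + s(5, X(-2))*c(8) = 6 + (4 + 12/(3 - 1*(-2)))*(2 + 8) = 6 + (4 + 12/(3 + 2))*10 = 6 + (4 + 12/5)*10 = 6 + (32/5)*10 = 6 + 64 = 70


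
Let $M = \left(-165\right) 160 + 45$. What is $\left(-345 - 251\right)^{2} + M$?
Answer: $328861$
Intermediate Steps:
$M = -26355$ ($M = -26400 + 45 = -26355$)
$\left(-345 - 251\right)^{2} + M = \left(-345 - 251\right)^{2} - 26355 = \left(-596\right)^{2} - 26355 = 355216 - 26355 = 328861$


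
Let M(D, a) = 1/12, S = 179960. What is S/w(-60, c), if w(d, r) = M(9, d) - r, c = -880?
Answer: 2159520/10561 ≈ 204.48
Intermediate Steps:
M(D, a) = 1/12
w(d, r) = 1/12 - r
S/w(-60, c) = 179960/(1/12 - 1*(-880)) = 179960/(1/12 + 880) = 179960/(10561/12) = 179960*(12/10561) = 2159520/10561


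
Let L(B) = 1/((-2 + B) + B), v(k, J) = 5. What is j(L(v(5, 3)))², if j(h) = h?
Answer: 1/64 ≈ 0.015625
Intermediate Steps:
L(B) = 1/(-2 + 2*B)
j(L(v(5, 3)))² = (1/(2*(-1 + 5)))² = ((½)/4)² = ((½)*(¼))² = (⅛)² = 1/64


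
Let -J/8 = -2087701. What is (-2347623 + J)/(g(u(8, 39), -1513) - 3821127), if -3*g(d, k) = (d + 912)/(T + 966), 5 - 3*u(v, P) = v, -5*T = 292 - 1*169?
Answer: -202692622185/53958138922 ≈ -3.7565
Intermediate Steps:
T = -123/5 (T = -(292 - 1*169)/5 = -(292 - 169)/5 = -⅕*123 = -123/5 ≈ -24.600)
J = 16701608 (J = -8*(-2087701) = 16701608)
u(v, P) = 5/3 - v/3
g(d, k) = -1520/4707 - 5*d/14121 (g(d, k) = -(d + 912)/(3*(-123/5 + 966)) = -(912 + d)/(3*4707/5) = -(912 + d)*5/(3*4707) = -(1520/1569 + 5*d/4707)/3 = -1520/4707 - 5*d/14121)
(-2347623 + J)/(g(u(8, 39), -1513) - 3821127) = (-2347623 + 16701608)/((-1520/4707 - 5*(5/3 - ⅓*8)/14121) - 3821127) = 14353985/((-1520/4707 - 5*(5/3 - 8/3)/14121) - 3821127) = 14353985/((-1520/4707 - 5/14121*(-1)) - 3821127) = 14353985/((-1520/4707 + 5/14121) - 3821127) = 14353985/(-4555/14121 - 3821127) = 14353985/(-53958138922/14121) = 14353985*(-14121/53958138922) = -202692622185/53958138922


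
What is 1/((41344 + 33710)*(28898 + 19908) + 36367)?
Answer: 1/3663121891 ≈ 2.7299e-10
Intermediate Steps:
1/((41344 + 33710)*(28898 + 19908) + 36367) = 1/(75054*48806 + 36367) = 1/(3663085524 + 36367) = 1/3663121891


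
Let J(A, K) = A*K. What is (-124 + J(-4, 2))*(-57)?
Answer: 7524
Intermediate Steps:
(-124 + J(-4, 2))*(-57) = (-124 - 4*2)*(-57) = (-124 - 8)*(-57) = -132*(-57) = 7524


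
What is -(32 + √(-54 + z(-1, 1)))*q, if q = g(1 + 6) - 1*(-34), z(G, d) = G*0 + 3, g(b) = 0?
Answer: -1088 - 34*I*√51 ≈ -1088.0 - 242.81*I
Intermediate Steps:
z(G, d) = 3 (z(G, d) = 0 + 3 = 3)
q = 34 (q = 0 - 1*(-34) = 0 + 34 = 34)
-(32 + √(-54 + z(-1, 1)))*q = -(32 + √(-54 + 3))*34 = -(32 + √(-51))*34 = -(32 + I*√51)*34 = -(1088 + 34*I*√51) = -1088 - 34*I*√51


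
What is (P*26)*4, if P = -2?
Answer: -208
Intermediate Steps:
(P*26)*4 = -2*26*4 = -52*4 = -208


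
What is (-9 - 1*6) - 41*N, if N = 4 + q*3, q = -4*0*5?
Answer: -179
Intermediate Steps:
q = 0 (q = 0*5 = 0)
N = 4 (N = 4 + 0*3 = 4 + 0 = 4)
(-9 - 1*6) - 41*N = (-9 - 1*6) - 41*4 = (-9 - 6) - 164 = -15 - 164 = -179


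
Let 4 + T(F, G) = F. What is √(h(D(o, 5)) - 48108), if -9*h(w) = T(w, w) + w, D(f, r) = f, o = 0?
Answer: 2*I*√108242/3 ≈ 219.33*I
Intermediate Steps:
T(F, G) = -4 + F
h(w) = 4/9 - 2*w/9 (h(w) = -((-4 + w) + w)/9 = -(-4 + 2*w)/9 = 4/9 - 2*w/9)
√(h(D(o, 5)) - 48108) = √((4/9 - 2/9*0) - 48108) = √((4/9 + 0) - 48108) = √(4/9 - 48108) = √(-432968/9) = 2*I*√108242/3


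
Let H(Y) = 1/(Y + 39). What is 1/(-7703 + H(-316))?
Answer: -277/2133732 ≈ -0.00012982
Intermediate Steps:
H(Y) = 1/(39 + Y)
1/(-7703 + H(-316)) = 1/(-7703 + 1/(39 - 316)) = 1/(-7703 + 1/(-277)) = 1/(-7703 - 1/277) = 1/(-2133732/277) = -277/2133732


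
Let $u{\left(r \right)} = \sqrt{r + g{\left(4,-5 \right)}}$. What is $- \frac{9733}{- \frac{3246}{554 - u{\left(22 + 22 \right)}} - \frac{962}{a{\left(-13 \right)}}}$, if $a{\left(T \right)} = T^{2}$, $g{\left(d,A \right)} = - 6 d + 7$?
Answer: $\frac{2915701251931}{3460546892} - \frac{8008906113 \sqrt{3}}{3460546892} \approx 838.55$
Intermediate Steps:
$g{\left(d,A \right)} = 7 - 6 d$
$u{\left(r \right)} = \sqrt{-17 + r}$ ($u{\left(r \right)} = \sqrt{r + \left(7 - 24\right)} = \sqrt{r - 17} = \sqrt{-17 + r}$)
$- \frac{9733}{- \frac{3246}{554 - u{\left(22 + 22 \right)}} - \frac{962}{a{\left(-13 \right)}}} = - \frac{9733}{- \frac{3246}{554 - \sqrt{-17 + \left(22 + 22\right)}} - \frac{962}{\left(-13\right)^{2}}} = - \frac{9733}{- \frac{3246}{554 - \sqrt{-17 + 44}} - \frac{962}{169}} = - \frac{9733}{- \frac{3246}{554 - \sqrt{27}} - \frac{74}{13}} = - \frac{9733}{- \frac{3246}{554 - 3 \sqrt{3}} - \frac{74}{13}} = - \frac{9733}{- \frac{74}{13} - \frac{3246}{554 - 3 \sqrt{3}}}$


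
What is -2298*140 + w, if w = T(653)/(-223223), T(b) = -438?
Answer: -71815303122/223223 ≈ -3.2172e+5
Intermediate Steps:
w = 438/223223 (w = -438/(-223223) = -438*(-1/223223) = 438/223223 ≈ 0.0019622)
-2298*140 + w = -2298*140 + 438/223223 = -321720 + 438/223223 = -71815303122/223223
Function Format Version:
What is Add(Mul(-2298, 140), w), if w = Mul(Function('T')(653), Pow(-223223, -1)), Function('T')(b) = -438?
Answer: Rational(-71815303122, 223223) ≈ -3.2172e+5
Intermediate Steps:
w = Rational(438, 223223) (w = Mul(-438, Pow(-223223, -1)) = Mul(-438, Rational(-1, 223223)) = Rational(438, 223223) ≈ 0.0019622)
Add(Mul(-2298, 140), w) = Add(Mul(-2298, 140), Rational(438, 223223)) = Add(-321720, Rational(438, 223223)) = Rational(-71815303122, 223223)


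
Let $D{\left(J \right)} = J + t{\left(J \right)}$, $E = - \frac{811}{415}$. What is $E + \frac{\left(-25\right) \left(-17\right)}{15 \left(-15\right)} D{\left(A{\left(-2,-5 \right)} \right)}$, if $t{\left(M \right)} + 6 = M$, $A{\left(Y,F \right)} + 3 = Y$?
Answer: $\frac{105581}{3735} \approx 28.268$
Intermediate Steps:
$A{\left(Y,F \right)} = -3 + Y$
$E = - \frac{811}{415}$ ($E = \left(-811\right) \frac{1}{415} = - \frac{811}{415} \approx -1.9542$)
$t{\left(M \right)} = -6 + M$
$D{\left(J \right)} = -6 + 2 J$ ($D{\left(J \right)} = J + \left(-6 + J\right) = -6 + 2 J$)
$E + \frac{\left(-25\right) \left(-17\right)}{15 \left(-15\right)} D{\left(A{\left(-2,-5 \right)} \right)} = - \frac{811}{415} + \frac{\left(-25\right) \left(-17\right)}{15 \left(-15\right)} \left(-6 + 2 \left(-3 - 2\right)\right) = - \frac{811}{415} + \frac{425}{-225} \left(-6 + 2 \left(-5\right)\right) = - \frac{811}{415} + 425 \left(- \frac{1}{225}\right) \left(-6 - 10\right) = - \frac{811}{415} - - \frac{272}{9} = - \frac{811}{415} + \frac{272}{9} = \frac{105581}{3735}$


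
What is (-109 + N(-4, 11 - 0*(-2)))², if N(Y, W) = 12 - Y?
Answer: 8649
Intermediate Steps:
(-109 + N(-4, 11 - 0*(-2)))² = (-109 + (12 - 1*(-4)))² = (-109 + (12 + 4))² = (-109 + 16)² = (-93)² = 8649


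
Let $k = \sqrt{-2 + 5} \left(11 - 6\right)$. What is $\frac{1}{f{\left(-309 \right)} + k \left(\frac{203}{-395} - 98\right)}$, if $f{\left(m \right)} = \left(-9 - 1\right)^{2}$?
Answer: $- \frac{624100}{4480254707} - \frac{3074127 \sqrt{3}}{4480254707} \approx -0.0013277$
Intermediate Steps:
$f{\left(m \right)} = 100$ ($f{\left(m \right)} = \left(-10\right)^{2} = 100$)
$k = 5 \sqrt{3}$ ($k = \sqrt{3} \cdot 5 = 5 \sqrt{3} \approx 8.6602$)
$\frac{1}{f{\left(-309 \right)} + k \left(\frac{203}{-395} - 98\right)} = \frac{1}{100 + 5 \sqrt{3} \left(\frac{203}{-395} - 98\right)} = \frac{1}{100 + 5 \sqrt{3} \left(203 \left(- \frac{1}{395}\right) - 98\right)} = \frac{1}{100 + 5 \sqrt{3} \left(- \frac{203}{395} - 98\right)} = \frac{1}{100 + 5 \sqrt{3} \left(- \frac{38913}{395}\right)} = \frac{1}{100 - \frac{38913 \sqrt{3}}{79}}$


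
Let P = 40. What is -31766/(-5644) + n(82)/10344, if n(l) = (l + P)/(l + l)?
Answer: 6736129903/1196821488 ≈ 5.6283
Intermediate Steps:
n(l) = (40 + l)/(2*l) (n(l) = (l + 40)/(l + l) = (40 + l)/((2*l)) = (40 + l)*(1/(2*l)) = (40 + l)/(2*l))
-31766/(-5644) + n(82)/10344 = -31766/(-5644) + ((½)*(40 + 82)/82)/10344 = -31766*(-1/5644) + ((½)*(1/82)*122)*(1/10344) = 15883/2822 + (61/82)*(1/10344) = 15883/2822 + 61/848208 = 6736129903/1196821488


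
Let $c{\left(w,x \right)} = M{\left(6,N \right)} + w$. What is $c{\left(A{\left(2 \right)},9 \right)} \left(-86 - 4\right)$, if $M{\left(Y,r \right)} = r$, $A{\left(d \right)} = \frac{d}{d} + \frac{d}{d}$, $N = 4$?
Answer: $-540$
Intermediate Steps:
$A{\left(d \right)} = 2$ ($A{\left(d \right)} = 1 + 1 = 2$)
$c{\left(w,x \right)} = 4 + w$
$c{\left(A{\left(2 \right)},9 \right)} \left(-86 - 4\right) = \left(4 + 2\right) \left(-86 - 4\right) = 6 \left(-90\right) = -540$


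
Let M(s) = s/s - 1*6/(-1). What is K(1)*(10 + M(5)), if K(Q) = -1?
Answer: -17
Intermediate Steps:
M(s) = 7 (M(s) = 1 - 6*(-1) = 1 + 6 = 7)
K(1)*(10 + M(5)) = -(10 + 7) = -1*17 = -17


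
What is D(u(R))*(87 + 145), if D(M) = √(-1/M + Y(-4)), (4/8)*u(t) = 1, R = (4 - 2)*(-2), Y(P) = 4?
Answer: 116*√14 ≈ 434.03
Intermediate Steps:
R = -4 (R = 2*(-2) = -4)
u(t) = 2 (u(t) = 2*1 = 2)
D(M) = √(4 - 1/M) (D(M) = √(-1/M + 4) = √(4 - 1/M))
D(u(R))*(87 + 145) = √(4 - 1/2)*(87 + 145) = √(4 - 1*½)*232 = √(4 - ½)*232 = √(7/2)*232 = (√14/2)*232 = 116*√14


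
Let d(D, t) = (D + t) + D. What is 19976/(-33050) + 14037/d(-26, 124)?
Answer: 77080763/396600 ≈ 194.35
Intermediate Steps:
d(D, t) = t + 2*D
19976/(-33050) + 14037/d(-26, 124) = 19976/(-33050) + 14037/(124 + 2*(-26)) = 19976*(-1/33050) + 14037/(124 - 52) = -9988/16525 + 14037/72 = -9988/16525 + 14037*(1/72) = -9988/16525 + 4679/24 = 77080763/396600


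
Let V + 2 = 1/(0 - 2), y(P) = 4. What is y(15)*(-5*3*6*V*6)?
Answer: 5400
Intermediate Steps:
V = -5/2 (V = -2 + 1/(0 - 2) = -2 + 1/(-2) = -2 - ½ = -5/2 ≈ -2.5000)
y(15)*(-5*3*6*V*6) = 4*(-5*3*6*(-5)/2*6) = 4*(-90*(-5)/2*6) = 4*(-5*(-45)*6) = 4*(225*6) = 4*1350 = 5400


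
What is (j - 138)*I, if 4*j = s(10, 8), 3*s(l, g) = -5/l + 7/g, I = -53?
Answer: 233995/32 ≈ 7312.3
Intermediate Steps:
s(l, g) = -5/(3*l) + 7/(3*g) (s(l, g) = (-5/l + 7/g)/3 = -5/(3*l) + 7/(3*g))
j = 1/32 (j = (-5/3/10 + (7/3)/8)/4 = (-5/3*⅒ + (7/3)*(⅛))/4 = (-⅙ + 7/24)/4 = (¼)*(⅛) = 1/32 ≈ 0.031250)
(j - 138)*I = (1/32 - 138)*(-53) = -4415/32*(-53) = 233995/32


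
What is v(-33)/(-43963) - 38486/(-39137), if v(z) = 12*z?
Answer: 243922610/245797133 ≈ 0.99237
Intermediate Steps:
v(-33)/(-43963) - 38486/(-39137) = (12*(-33))/(-43963) - 38486/(-39137) = -396*(-1/43963) - 38486*(-1/39137) = 396/43963 + 5498/5591 = 243922610/245797133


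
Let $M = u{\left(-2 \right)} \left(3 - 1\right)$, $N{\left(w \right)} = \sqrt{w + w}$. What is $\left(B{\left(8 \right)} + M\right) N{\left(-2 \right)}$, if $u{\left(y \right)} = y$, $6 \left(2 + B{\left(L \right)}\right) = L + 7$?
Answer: $- 7 i \approx - 7.0 i$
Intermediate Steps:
$B{\left(L \right)} = - \frac{5}{6} + \frac{L}{6}$ ($B{\left(L \right)} = -2 + \frac{L + 7}{6} = -2 + \frac{7 + L}{6} = -2 + \left(\frac{7}{6} + \frac{L}{6}\right) = - \frac{5}{6} + \frac{L}{6}$)
$N{\left(w \right)} = \sqrt{2} \sqrt{w}$ ($N{\left(w \right)} = \sqrt{2 w} = \sqrt{2} \sqrt{w}$)
$M = -4$ ($M = - 2 \left(3 - 1\right) = \left(-2\right) 2 = -4$)
$\left(B{\left(8 \right)} + M\right) N{\left(-2 \right)} = \left(\left(- \frac{5}{6} + \frac{1}{6} \cdot 8\right) - 4\right) \sqrt{2} \sqrt{-2} = \left(\left(- \frac{5}{6} + \frac{4}{3}\right) - 4\right) \sqrt{2} i \sqrt{2} = \left(\frac{1}{2} - 4\right) 2 i = - \frac{7 \cdot 2 i}{2} = - 7 i$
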